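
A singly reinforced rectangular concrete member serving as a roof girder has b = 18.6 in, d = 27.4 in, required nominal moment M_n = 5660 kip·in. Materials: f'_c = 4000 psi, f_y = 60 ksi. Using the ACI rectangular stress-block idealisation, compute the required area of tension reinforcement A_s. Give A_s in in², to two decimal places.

From M_n = 0.85 f'_c a b (d − a/2):
a = d − √(d² − 2M_n/(0.85 f'_c b)) = 27.4 − √(27.4² − 2 × 5660/(0.85 × 4 × 18.6)) = 3.489 in.
A_s = 0.85 f'_c a b / f_y = 0.85 × 4 × 3.489 × 18.6 / 60 = 3.677 in².

A_s ≈ 3.68 in²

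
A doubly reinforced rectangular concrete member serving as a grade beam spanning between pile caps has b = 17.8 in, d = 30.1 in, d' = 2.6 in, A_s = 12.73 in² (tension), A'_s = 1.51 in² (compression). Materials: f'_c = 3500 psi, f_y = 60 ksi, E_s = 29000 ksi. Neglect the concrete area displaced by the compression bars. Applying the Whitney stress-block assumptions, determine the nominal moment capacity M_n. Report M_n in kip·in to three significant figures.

M_n ≈ 18500 kip·in

Assume both steels yield.
a = (A_s − A'_s) f_y/(0.85 f'_c b) = (12.73 − 1.51) × 60/(0.85 × 3.5 × 17.8) = 12.713 in.
c = a/β₁ = 12.713/0.85 = 14.956 in; ε'_s = 0.003(c − d')/c = 0.0025 ≥ ε_y = 0.0021, so the compression steel yields.
M_n = (A_s − A'_s) f_y (d − a/2) + A'_s f_y (d − d') = 673.2 × (30.1 − 6.3565) + 90.6 × (30.1 − 2.6) = 15984.1 + 2491.5 = 18475.6 kip·in.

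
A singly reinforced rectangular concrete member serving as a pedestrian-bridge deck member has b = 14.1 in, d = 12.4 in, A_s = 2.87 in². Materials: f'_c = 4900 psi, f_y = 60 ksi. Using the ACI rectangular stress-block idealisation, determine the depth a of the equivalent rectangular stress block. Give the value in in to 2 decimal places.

T = A_s f_y = 2.87 × 60 = 172.2 kips.
a = T/(0.85 f'_c b) = 172.2/(0.85 × 4.9 × 14.1) = 2.93 in.

a ≈ 2.93 in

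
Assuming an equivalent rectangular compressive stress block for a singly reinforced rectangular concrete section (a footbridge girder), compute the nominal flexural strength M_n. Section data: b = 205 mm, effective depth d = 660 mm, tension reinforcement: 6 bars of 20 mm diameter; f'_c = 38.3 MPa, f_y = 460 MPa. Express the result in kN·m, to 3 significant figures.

A_s = 6 × 314 = 1884 mm².
T = A_s f_y = 1884 × 460 = 866640 N = 866.64 kN.
From C = T: a = T/(0.85 f'_c b) = 866640/(0.85 × 38.3 × 205) = 129.86 mm.
M_n = T(d − a/2) = 866.64 kN × (660 − 64.93) mm = 515.71 kN·m.

M_n ≈ 516 kN·m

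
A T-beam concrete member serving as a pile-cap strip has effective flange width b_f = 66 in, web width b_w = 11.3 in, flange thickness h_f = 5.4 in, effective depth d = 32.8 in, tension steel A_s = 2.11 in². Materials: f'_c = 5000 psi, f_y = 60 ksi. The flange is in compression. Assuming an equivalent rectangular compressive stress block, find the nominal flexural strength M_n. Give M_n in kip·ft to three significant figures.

M_n ≈ 344 kip·ft

Tension: T = A_s f_y = 2.11 × 60 = 126.6 kips.
Try a within the flange: a = T/(0.85 f'_c b_f) = 126.6/(0.85 × 5 × 66) = 0.451 in.
Since a = 0.451 ≤ h_f = 5.4 in, the stress block lies entirely in the flange; analyse as a rectangular beam of width b_f.
M_n = T(d − a/2) = 126.6 × (32.8 − 0.2255) = 4123.9 kip·in.
M_n = 4123.9/12 = 343.66 kip·ft.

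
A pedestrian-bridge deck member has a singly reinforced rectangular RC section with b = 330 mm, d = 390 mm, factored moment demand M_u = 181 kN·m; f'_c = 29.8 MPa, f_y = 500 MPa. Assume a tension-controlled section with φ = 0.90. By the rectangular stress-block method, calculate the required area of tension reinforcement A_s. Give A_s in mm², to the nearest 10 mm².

A_s ≈ 1130 mm²

M_n = M_u/φ = 181/0.90 = 201.111 kN·m.
With M_n = 0.85 f'_c a b (d − a/2), solve the quadratic for a:
a = d − √(d² − 2M_n/(0.85 f'_c b)) = 390 − √(390² − 2 × 201.111×10⁶/(0.85 × 29.8 × 330)) = 67.54 mm.
A_s = 0.85 f'_c a b / f_y = 0.85 × 29.8 × 67.54 × 330 / 500 = 1129.1 mm².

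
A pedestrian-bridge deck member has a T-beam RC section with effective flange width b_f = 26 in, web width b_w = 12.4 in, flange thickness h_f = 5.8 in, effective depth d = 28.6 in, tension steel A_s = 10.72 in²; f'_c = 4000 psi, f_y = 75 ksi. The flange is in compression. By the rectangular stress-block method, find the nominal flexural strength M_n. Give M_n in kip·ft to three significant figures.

Tension: T = A_s f_y = 10.72 × 75 = 804 kips.
Try a within the flange: a = T/(0.85 f'_c b_f) = 804/(0.85 × 4 × 26) = 9.095 in.
a = 9.095 > h_f = 5.8 in: the block extends into the web. Split into flange-overhang and web parts.
C_f = 0.85 f'_c (b_f − b_w) h_f = 0.85 × 4 × (26 − 12.4) × 5.8 = 268.2 kips.
Remaining web compression depth: a_w = (T − C_f)/(0.85 f'_c b_w) = (804 − 268.2)/(0.85 × 4 × 12.4) = 12.709 in.
M_n = C_f(d − h_f/2) + (T − C_f)(d − a_w/2) = 268.2 × (28.6 − 2.9) + 535.8 × (28.6 − 6.3545) = 6892.7 + 11919.1 = 18811.8 kip·in.
M_n = 18811.8/12 = 1567.65 kip·ft.

M_n ≈ 1570 kip·ft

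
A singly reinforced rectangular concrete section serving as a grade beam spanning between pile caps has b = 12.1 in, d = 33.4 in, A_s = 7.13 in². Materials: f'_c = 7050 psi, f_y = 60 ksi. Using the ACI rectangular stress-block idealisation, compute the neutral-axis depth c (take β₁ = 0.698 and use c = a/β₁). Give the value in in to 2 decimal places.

T = A_s f_y = 7.13 × 60 = 427.8 kips.
a = T/(0.85 f'_c b) = 427.8/(0.85 × 7.05 × 12.1) = 5.8999 in.
With β₁ = 0.698, c = a/β₁ = 5.8999/0.698 = 8.45 in.

c ≈ 8.45 in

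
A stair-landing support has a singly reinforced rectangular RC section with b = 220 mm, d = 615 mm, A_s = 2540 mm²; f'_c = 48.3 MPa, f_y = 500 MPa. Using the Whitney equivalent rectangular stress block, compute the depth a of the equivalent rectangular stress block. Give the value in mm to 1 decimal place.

a ≈ 140.6 mm

T = A_s f_y = 2540 × 500 = 1270000 N = 1270 kN.
Setting C = 0.85 f'_c a b equal to T: a = 1270000/(0.85 × 48.3 × 220) = 140.6 mm.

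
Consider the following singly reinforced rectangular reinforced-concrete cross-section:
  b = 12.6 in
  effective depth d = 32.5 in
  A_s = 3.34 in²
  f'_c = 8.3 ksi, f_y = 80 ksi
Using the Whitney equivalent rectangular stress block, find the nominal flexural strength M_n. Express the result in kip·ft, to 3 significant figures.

T = A_s f_y = 3.34 × 80 = 267.2 kips.
a = T/(0.85 f'_c b) = 267.2/(0.85 × 8.3 × 12.6) = 3.006 in.
M_n = T(d − a/2) = 267.2 × (32.5 − 1.503) = 8282.4 kip·in = 8282.4/12 = 690.20 kip·ft.

M_n ≈ 690 kip·ft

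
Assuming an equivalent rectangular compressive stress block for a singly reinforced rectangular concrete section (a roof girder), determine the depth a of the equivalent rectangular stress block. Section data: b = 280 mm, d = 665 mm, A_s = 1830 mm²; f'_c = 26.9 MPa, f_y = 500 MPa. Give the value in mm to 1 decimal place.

T = A_s f_y = 1830 × 500 = 915000 N = 915 kN.
Setting C = 0.85 f'_c a b equal to T: a = 915000/(0.85 × 26.9 × 280) = 142.9 mm.

a ≈ 142.9 mm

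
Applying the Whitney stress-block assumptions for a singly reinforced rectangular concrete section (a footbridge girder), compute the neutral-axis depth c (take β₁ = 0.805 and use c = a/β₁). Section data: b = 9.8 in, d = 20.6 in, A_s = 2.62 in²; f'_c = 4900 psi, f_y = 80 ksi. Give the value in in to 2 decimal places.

c ≈ 6.38 in

T = A_s f_y = 2.62 × 80 = 209.6 kips.
a = T/(0.85 f'_c b) = 209.6/(0.85 × 4.9 × 9.8) = 5.1351 in.
With β₁ = 0.805, c = a/β₁ = 5.1351/0.805 = 6.38 in.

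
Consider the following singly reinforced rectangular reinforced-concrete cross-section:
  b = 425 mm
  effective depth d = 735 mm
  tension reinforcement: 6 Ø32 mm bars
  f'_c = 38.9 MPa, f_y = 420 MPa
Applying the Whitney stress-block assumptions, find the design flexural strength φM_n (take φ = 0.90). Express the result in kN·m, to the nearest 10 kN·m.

φM_n ≈ 1210 kN·m

A_s = 6 × 804 = 4824 mm².
T = A_s f_y = 4824 × 420 = 2026080 N = 2026.08 kN.
From C = T: a = T/(0.85 f'_c b) = 2026080/(0.85 × 38.9 × 425) = 144.18 mm.
M_n = T(d − a/2) = 2026.08 kN × (735 − 72.09) mm = 1343.11 kN·m.
φM_n = 0.90 × 1343.11 = 1208.80 kN·m.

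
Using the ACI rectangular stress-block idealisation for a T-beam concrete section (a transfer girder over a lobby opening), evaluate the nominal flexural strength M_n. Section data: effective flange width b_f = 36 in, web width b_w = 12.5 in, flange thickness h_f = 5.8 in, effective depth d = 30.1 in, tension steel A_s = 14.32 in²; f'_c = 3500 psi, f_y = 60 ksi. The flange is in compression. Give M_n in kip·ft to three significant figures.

M_n ≈ 1830 kip·ft

Tension: T = A_s f_y = 14.32 × 60 = 859.2 kips.
Try a within the flange: a = T/(0.85 f'_c b_f) = 859.2/(0.85 × 3.5 × 36) = 8.022 in.
a = 8.022 > h_f = 5.8 in: the block extends into the web. Split into flange-overhang and web parts.
C_f = 0.85 f'_c (b_f − b_w) h_f = 0.85 × 3.5 × (36 − 12.5) × 5.8 = 405.5 kips.
Remaining web compression depth: a_w = (T − C_f)/(0.85 f'_c b_w) = (859.2 − 405.5)/(0.85 × 3.5 × 12.5) = 12.200 in.
M_n = C_f(d − h_f/2) + (T − C_f)(d − a_w/2) = 405.5 × (30.1 − 2.9) + 453.7 × (30.1 − 6.1) = 11029.6 + 10888.8 = 21918.4 kip·in.
M_n = 21918.4/12 = 1826.53 kip·ft.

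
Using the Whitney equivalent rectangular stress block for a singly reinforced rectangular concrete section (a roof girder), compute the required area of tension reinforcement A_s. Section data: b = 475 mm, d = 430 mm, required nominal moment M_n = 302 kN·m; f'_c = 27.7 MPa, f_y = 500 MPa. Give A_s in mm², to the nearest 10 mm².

A_s ≈ 1530 mm²

With M_n = 0.85 f'_c a b (d − a/2), solve the quadratic for a:
a = d − √(d² − 2M_n/(0.85 f'_c b)) = 430 − √(430² − 2 × 302×10⁶/(0.85 × 27.7 × 475)) = 68.21 mm.
A_s = 0.85 f'_c a b / f_y = 0.85 × 27.7 × 68.21 × 475 / 500 = 1525.7 mm².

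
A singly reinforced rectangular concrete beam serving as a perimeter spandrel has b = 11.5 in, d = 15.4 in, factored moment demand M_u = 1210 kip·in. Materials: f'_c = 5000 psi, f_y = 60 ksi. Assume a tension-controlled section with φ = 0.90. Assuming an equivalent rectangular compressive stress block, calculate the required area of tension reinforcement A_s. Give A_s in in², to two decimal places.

M_n = M_u/φ = 1210/0.90 = 1344.44 kip·in.
From M_n = 0.85 f'_c a b (d − a/2):
a = d − √(d² − 2M_n/(0.85 f'_c b)) = 15.4 − √(15.4² − 2 × 1344.44/(0.85 × 5 × 11.5)) = 1.904 in.
A_s = 0.85 f'_c a b / f_y = 0.85 × 5 × 1.904 × 11.5 / 60 = 1.551 in².

A_s ≈ 1.55 in²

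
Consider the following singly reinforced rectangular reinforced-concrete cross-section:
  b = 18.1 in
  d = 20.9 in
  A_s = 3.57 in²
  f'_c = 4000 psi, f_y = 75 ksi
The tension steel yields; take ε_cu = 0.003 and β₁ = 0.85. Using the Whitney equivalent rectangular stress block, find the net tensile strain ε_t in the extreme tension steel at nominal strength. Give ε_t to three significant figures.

ε_t ≈ 0.00925

a = A_s f_y/(0.85 f'_c b) = 4.351 in.
β₁ = 0.85, so c = a/β₁ = 4.351/0.85 = 5.119 in.
From the linear strain diagram with ε_cu = 0.003: ε_t = 0.003 (d − c)/c = 0.003 × (20.9 − 5.119)/5.119 = 0.00925.
Since ε_t ≥ 0.005, the section is tension-controlled.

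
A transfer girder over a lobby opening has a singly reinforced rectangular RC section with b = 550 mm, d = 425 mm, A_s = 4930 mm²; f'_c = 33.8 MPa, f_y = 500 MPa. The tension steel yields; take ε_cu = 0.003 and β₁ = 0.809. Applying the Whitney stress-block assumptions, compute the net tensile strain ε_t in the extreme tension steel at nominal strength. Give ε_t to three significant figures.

a = A_s f_y/(0.85 f'_c b) = 156.00 mm.
β₁ = 0.809, so c = a/β₁ = 156.00/0.809 = 192.83 mm.
From the linear strain diagram with ε_cu = 0.003: ε_t = 0.003 (d − c)/c = 0.003 × (425 − 192.83)/192.83 = 0.00361.
ε_t < 0.004 — the section is over-reinforced for flexure under ACI limits.

ε_t ≈ 0.00361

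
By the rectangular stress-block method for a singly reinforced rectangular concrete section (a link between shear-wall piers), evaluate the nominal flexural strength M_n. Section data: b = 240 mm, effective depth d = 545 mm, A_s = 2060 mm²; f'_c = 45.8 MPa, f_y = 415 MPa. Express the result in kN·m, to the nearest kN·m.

T = A_s f_y = 2060 × 415 = 854900 N = 854.9 kN.
From C = T: a = T/(0.85 f'_c b) = 854900/(0.85 × 45.8 × 240) = 91.50 mm.
M_n = T(d − a/2) = 854.9 kN × (545 − 45.75) mm = 426.81 kN·m.

M_n ≈ 427 kN·m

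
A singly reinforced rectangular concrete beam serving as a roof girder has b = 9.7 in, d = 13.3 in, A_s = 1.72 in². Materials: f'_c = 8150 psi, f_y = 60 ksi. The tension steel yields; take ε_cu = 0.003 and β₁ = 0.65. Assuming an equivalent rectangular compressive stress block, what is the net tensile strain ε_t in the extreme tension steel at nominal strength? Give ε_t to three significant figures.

ε_t ≈ 0.0139

a = A_s f_y/(0.85 f'_c b) = 1.536 in.
β₁ = 0.65, so c = a/β₁ = 1.536/0.65 = 2.363 in.
From the linear strain diagram with ε_cu = 0.003: ε_t = 0.003 (d − c)/c = 0.003 × (13.3 − 2.363)/2.363 = 0.0139.
Since ε_t ≥ 0.005, the section is tension-controlled.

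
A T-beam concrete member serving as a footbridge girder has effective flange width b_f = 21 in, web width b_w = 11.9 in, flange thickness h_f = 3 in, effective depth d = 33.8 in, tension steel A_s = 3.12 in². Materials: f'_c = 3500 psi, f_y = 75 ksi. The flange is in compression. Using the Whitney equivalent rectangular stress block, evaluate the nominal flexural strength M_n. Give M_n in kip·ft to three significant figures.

M_n ≈ 621 kip·ft

Tension: T = A_s f_y = 3.12 × 75 = 234 kips.
Try a within the flange: a = T/(0.85 f'_c b_f) = 234/(0.85 × 3.5 × 21) = 3.745 in.
a = 3.745 > h_f = 3 in: the block extends into the web. Split into flange-overhang and web parts.
C_f = 0.85 f'_c (b_f − b_w) h_f = 0.85 × 3.5 × (21 − 11.9) × 3 = 81.2 kips.
Remaining web compression depth: a_w = (T − C_f)/(0.85 f'_c b_w) = (234 − 81.2)/(0.85 × 3.5 × 11.9) = 4.316 in.
M_n = C_f(d − h_f/2) + (T − C_f)(d − a_w/2) = 81.2 × (33.8 − 1.5) + 152.8 × (33.8 − 2.158) = 2622.8 + 4834.9 = 7457.7 kip·in.
M_n = 7457.7/12 = 621.48 kip·ft.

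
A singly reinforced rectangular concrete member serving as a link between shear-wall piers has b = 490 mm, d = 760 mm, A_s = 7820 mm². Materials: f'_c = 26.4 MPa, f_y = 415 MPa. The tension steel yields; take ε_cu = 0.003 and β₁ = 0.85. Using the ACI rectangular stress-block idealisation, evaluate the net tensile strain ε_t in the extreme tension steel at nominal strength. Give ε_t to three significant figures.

ε_t ≈ 0.00357

a = A_s f_y/(0.85 f'_c b) = 295.15 mm.
β₁ = 0.85, so c = a/β₁ = 295.15/0.85 = 347.24 mm.
From the linear strain diagram with ε_cu = 0.003: ε_t = 0.003 (d − c)/c = 0.003 × (760 − 347.24)/347.24 = 0.00357.
ε_t < 0.004 — the section is over-reinforced for flexure under ACI limits.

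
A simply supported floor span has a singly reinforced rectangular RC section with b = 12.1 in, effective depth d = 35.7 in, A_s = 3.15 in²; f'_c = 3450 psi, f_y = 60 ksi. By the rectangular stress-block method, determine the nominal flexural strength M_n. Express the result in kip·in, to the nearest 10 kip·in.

T = A_s f_y = 3.15 × 60 = 189 kips.
a = T/(0.85 f'_c b) = 189/(0.85 × 3.45 × 12.1) = 5.326 in.
M_n = T(d − a/2) = 189 × (35.7 − 2.663) = 6244.0 kip·in.

M_n ≈ 6240 kip·in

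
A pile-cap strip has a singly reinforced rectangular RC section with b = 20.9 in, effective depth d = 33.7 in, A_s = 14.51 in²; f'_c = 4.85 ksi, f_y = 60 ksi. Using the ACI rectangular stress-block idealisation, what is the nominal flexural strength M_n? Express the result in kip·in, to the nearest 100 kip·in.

M_n ≈ 24900 kip·in

T = A_s f_y = 14.51 × 60 = 870.6 kips.
a = T/(0.85 f'_c b) = 870.6/(0.85 × 4.85 × 20.9) = 10.104 in.
M_n = T(d − a/2) = 870.6 × (33.7 − 5.052) = 24940.9 kip·in.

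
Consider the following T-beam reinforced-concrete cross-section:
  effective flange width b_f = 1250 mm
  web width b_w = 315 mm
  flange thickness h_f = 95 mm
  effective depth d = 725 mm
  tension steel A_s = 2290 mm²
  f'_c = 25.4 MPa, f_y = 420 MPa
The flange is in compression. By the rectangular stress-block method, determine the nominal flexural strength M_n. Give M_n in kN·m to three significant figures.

M_n ≈ 680 kN·m

Tension: T = A_s f_y = 2290 × 420 = 961800 N.
Try a within the flange: a = T/(0.85 f'_c b_f) = 961800/(0.85 × 25.4 × 1250) = 35.64 mm.
Since a = 35.64 ≤ h_f = 95 mm, the stress block lies entirely in the flange; analyse as a rectangular beam of width b_f.
M_n = T(d − a/2) = 961800 × (725 − 17.82) = 680.17 × 10⁶ N·mm.
M_n = 680.17 kN·m.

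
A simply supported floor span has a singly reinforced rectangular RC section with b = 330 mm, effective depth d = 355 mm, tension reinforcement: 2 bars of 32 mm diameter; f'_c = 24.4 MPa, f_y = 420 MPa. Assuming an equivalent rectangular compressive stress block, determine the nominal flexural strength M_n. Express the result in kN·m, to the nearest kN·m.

A_s = 2 × 804 = 1608 mm².
T = A_s f_y = 1608 × 420 = 675360 N = 675.36 kN.
From C = T: a = T/(0.85 f'_c b) = 675360/(0.85 × 24.4 × 330) = 98.68 mm.
M_n = T(d − a/2) = 675.36 kN × (355 − 49.34) mm = 206.43 kN·m.

M_n ≈ 206 kN·m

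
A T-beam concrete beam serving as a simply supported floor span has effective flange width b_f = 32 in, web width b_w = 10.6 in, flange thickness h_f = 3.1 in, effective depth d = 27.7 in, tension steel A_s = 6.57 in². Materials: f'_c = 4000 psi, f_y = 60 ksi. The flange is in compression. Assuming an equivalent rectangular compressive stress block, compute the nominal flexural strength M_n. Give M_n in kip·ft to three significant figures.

M_n ≈ 848 kip·ft

Tension: T = A_s f_y = 6.57 × 60 = 394.2 kips.
Try a within the flange: a = T/(0.85 f'_c b_f) = 394.2/(0.85 × 4 × 32) = 3.623 in.
a = 3.623 > h_f = 3.1 in: the block extends into the web. Split into flange-overhang and web parts.
C_f = 0.85 f'_c (b_f − b_w) h_f = 0.85 × 4 × (32 − 10.6) × 3.1 = 225.6 kips.
Remaining web compression depth: a_w = (T − C_f)/(0.85 f'_c b_w) = (394.2 − 225.6)/(0.85 × 4 × 10.6) = 4.678 in.
M_n = C_f(d − h_f/2) + (T − C_f)(d − a_w/2) = 225.6 × (27.7 − 1.55) + 168.6 × (27.7 − 2.339) = 5899.4 + 4275.9 = 10175.3 kip·in.
M_n = 10175.3/12 = 847.94 kip·ft.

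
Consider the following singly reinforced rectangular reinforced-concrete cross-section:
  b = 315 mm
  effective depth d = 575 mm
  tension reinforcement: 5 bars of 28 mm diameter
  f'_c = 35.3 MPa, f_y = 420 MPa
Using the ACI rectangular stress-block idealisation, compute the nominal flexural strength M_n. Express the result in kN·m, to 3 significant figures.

M_n ≈ 655 kN·m

A_s = 5 × 616 = 3080 mm².
T = A_s f_y = 3080 × 420 = 1293600 N = 1293.6 kN.
From C = T: a = T/(0.85 f'_c b) = 1293600/(0.85 × 35.3 × 315) = 136.87 mm.
M_n = T(d − a/2) = 1293.6 kN × (575 − 68.435) mm = 655.29 kN·m.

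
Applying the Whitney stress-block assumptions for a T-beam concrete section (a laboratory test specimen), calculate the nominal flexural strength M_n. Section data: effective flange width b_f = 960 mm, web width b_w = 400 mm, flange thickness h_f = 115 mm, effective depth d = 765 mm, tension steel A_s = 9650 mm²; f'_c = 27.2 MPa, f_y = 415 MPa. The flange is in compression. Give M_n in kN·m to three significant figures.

M_n ≈ 2640 kN·m

Tension: T = A_s f_y = 9650 × 415 = 4004750 N.
Try a within the flange: a = T/(0.85 f'_c b_f) = 4004750/(0.85 × 27.2 × 960) = 180.43 mm.
a = 180.43 > h_f = 115 mm: the block extends into the web. Split into flange-overhang and web parts.
C_f = 0.85 f'_c (b_f − b_w) h_f = 0.85 × 27.2 × (960 − 400) × 115 = 1488928 N.
Remaining web compression depth: a_w = (T − C_f)/(0.85 f'_c b_w) = (4004750 − 1488928)/(0.85 × 27.2 × 400) = 272.04 mm.
M_n = C_f(d − h_f/2) + (T − C_f)(d − a_w/2) = 1488928 × (765 − 57.5) + 2515822 × (765 − 136.02) = 1053.42 + 1582.40 = 2635.82 × 10⁶ N·mm.
M_n = 2635.82 kN·m.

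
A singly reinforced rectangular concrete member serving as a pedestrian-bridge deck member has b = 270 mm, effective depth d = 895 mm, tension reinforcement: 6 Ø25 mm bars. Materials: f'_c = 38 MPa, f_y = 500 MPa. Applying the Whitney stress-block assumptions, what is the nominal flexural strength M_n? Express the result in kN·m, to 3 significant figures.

A_s = 6 × 491 = 2946 mm².
T = A_s f_y = 2946 × 500 = 1473000 N = 1473 kN.
From C = T: a = T/(0.85 f'_c b) = 1473000/(0.85 × 38 × 270) = 168.90 mm.
M_n = T(d − a/2) = 1473 kN × (895 − 84.45) mm = 1193.94 kN·m.

M_n ≈ 1190 kN·m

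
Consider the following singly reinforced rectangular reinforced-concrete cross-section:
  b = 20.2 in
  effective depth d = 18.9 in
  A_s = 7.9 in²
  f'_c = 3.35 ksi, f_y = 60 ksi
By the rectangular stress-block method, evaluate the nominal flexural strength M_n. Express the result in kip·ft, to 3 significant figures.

T = A_s f_y = 7.9 × 60 = 474 kips.
a = T/(0.85 f'_c b) = 474/(0.85 × 3.35 × 20.2) = 8.241 in.
M_n = T(d − a/2) = 474 × (18.9 − 4.1205) = 7005.5 kip·in = 7005.5/12 = 583.79 kip·ft.

M_n ≈ 584 kip·ft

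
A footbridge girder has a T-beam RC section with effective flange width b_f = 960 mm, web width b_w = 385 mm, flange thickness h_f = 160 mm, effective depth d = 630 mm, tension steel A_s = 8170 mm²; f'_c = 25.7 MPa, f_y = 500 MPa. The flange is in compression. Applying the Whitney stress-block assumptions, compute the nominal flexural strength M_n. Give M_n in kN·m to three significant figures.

Tension: T = A_s f_y = 8170 × 500 = 4085000 N.
Try a within the flange: a = T/(0.85 f'_c b_f) = 4085000/(0.85 × 25.7 × 960) = 194.79 mm.
a = 194.79 > h_f = 160 mm: the block extends into the web. Split into flange-overhang and web parts.
C_f = 0.85 f'_c (b_f − b_w) h_f = 0.85 × 25.7 × (960 − 385) × 160 = 2009740 N.
Remaining web compression depth: a_w = (T − C_f)/(0.85 f'_c b_w) = (4085000 − 2009740)/(0.85 × 25.7 × 385) = 246.75 mm.
M_n = C_f(d − h_f/2) + (T − C_f)(d − a_w/2) = 2009740 × (630 − 80) + 2075260 × (630 − 123.375) = 1105.36 + 1051.38 = 2156.74 × 10⁶ N·mm.
M_n = 2156.74 kN·m.

M_n ≈ 2160 kN·m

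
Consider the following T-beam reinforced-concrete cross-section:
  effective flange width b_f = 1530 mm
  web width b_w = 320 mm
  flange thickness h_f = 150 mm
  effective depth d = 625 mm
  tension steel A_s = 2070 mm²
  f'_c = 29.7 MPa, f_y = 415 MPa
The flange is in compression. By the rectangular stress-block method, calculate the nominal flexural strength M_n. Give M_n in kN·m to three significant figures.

Tension: T = A_s f_y = 2070 × 415 = 859050 N.
Try a within the flange: a = T/(0.85 f'_c b_f) = 859050/(0.85 × 29.7 × 1530) = 22.24 mm.
Since a = 22.24 ≤ h_f = 150 mm, the stress block lies entirely in the flange; analyse as a rectangular beam of width b_f.
M_n = T(d − a/2) = 859050 × (625 − 11.12) = 527.35 × 10⁶ N·mm.
M_n = 527.35 kN·m.

M_n ≈ 527 kN·m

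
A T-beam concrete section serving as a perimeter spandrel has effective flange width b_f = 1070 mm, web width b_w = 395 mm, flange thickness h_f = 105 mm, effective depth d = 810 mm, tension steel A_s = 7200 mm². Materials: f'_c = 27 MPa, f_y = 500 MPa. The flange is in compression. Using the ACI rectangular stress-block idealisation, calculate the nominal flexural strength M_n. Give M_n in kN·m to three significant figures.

Tension: T = A_s f_y = 7200 × 500 = 3600000 N.
Try a within the flange: a = T/(0.85 f'_c b_f) = 3600000/(0.85 × 27 × 1070) = 146.60 mm.
a = 146.60 > h_f = 105 mm: the block extends into the web. Split into flange-overhang and web parts.
C_f = 0.85 f'_c (b_f − b_w) h_f = 0.85 × 27 × (1070 − 395) × 105 = 1626581 N.
Remaining web compression depth: a_w = (T − C_f)/(0.85 f'_c b_w) = (3600000 − 1626581)/(0.85 × 27 × 395) = 217.69 mm.
M_n = C_f(d − h_f/2) + (T − C_f)(d − a_w/2) = 1626581 × (810 − 52.5) + 1973419 × (810 − 108.845) = 1232.14 + 1383.67 = 2615.81 × 10⁶ N·mm.
M_n = 2615.81 kN·m.

M_n ≈ 2620 kN·m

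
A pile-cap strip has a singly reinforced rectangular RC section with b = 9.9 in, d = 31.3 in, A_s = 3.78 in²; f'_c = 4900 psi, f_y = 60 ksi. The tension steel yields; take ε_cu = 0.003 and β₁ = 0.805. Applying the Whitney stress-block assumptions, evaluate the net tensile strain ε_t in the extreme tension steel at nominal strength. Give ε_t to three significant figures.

a = A_s f_y/(0.85 f'_c b) = 5.500 in.
β₁ = 0.805, so c = a/β₁ = 5.500/0.805 = 6.832 in.
From the linear strain diagram with ε_cu = 0.003: ε_t = 0.003 (d − c)/c = 0.003 × (31.3 − 6.832)/6.832 = 0.0107.
Since ε_t ≥ 0.005, the section is tension-controlled.

ε_t ≈ 0.0107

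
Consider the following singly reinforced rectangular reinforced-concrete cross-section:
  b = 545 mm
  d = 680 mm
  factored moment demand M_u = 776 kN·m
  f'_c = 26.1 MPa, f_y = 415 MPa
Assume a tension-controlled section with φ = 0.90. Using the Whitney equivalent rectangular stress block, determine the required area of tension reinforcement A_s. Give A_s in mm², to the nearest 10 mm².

A_s ≈ 3340 mm²

M_n = M_u/φ = 776/0.90 = 862.222 kN·m.
With M_n = 0.85 f'_c a b (d − a/2), solve the quadratic for a:
a = d − √(d² − 2M_n/(0.85 f'_c b)) = 680 − √(680² − 2 × 862.222×10⁶/(0.85 × 26.1 × 545)) = 114.51 mm.
A_s = 0.85 f'_c a b / f_y = 0.85 × 26.1 × 114.51 × 545 / 415 = 3336.2 mm².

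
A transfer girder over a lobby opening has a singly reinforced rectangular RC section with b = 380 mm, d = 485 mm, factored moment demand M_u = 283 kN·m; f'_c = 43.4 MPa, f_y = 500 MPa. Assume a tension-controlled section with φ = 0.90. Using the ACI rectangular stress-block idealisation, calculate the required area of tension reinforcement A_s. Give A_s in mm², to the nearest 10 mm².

M_n = M_u/φ = 283/0.90 = 314.444 kN·m.
With M_n = 0.85 f'_c a b (d − a/2), solve the quadratic for a:
a = d − √(d² − 2M_n/(0.85 f'_c b)) = 485 − √(485² − 2 × 314.444×10⁶/(0.85 × 43.4 × 380)) = 48.69 mm.
A_s = 0.85 f'_c a b / f_y = 0.85 × 43.4 × 48.69 × 380 / 500 = 1365.1 mm².

A_s ≈ 1370 mm²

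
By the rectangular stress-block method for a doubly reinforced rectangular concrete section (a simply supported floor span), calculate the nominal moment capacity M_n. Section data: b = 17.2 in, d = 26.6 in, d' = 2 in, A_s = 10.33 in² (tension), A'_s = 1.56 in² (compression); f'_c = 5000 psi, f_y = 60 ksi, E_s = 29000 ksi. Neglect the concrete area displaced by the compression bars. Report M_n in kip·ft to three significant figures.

M_n ≈ 1200 kip·ft

Assume both steels yield.
a = (A_s − A'_s) f_y/(0.85 f'_c b) = (10.33 − 1.56) × 60/(0.85 × 5 × 17.2) = 7.198 in.
c = a/β₁ = 7.198/0.8 = 8.998 in; ε'_s = 0.003(c − d')/c = 0.0023 ≥ ε_y = 0.0021, so the compression steel yields.
M_n = (A_s − A'_s) f_y (d − a/2) + A'_s f_y (d − d') = 526.2 × (26.6 − 3.599) + 93.6 × (26.6 − 2) = 12103.1 + 2302.6 = 14405.7 kip·in = 14405.7/12 = 1200.48 kip·ft.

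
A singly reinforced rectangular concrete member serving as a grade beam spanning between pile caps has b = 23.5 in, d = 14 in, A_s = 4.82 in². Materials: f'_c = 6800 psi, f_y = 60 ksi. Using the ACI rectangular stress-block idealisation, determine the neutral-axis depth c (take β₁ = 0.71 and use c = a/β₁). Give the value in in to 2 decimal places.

T = A_s f_y = 4.82 × 60 = 289.2 kips.
a = T/(0.85 f'_c b) = 289.2/(0.85 × 6.8 × 23.5) = 2.1291 in.
With β₁ = 0.71, c = a/β₁ = 2.1291/0.71 = 3.00 in.

c ≈ 3.00 in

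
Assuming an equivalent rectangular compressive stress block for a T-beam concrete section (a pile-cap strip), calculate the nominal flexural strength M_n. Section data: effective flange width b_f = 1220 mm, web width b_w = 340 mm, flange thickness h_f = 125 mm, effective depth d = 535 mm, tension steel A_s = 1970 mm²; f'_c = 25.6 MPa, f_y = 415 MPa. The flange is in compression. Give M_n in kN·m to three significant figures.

M_n ≈ 425 kN·m

Tension: T = A_s f_y = 1970 × 415 = 817550 N.
Try a within the flange: a = T/(0.85 f'_c b_f) = 817550/(0.85 × 25.6 × 1220) = 30.80 mm.
Since a = 30.80 ≤ h_f = 125 mm, the stress block lies entirely in the flange; analyse as a rectangular beam of width b_f.
M_n = T(d − a/2) = 817550 × (535 − 15.4) = 424.80 × 10⁶ N·mm.
M_n = 424.80 kN·m.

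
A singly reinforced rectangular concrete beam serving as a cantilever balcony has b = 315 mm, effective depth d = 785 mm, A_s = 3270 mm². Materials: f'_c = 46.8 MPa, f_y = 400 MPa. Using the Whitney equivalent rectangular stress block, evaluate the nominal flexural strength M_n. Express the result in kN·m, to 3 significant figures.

T = A_s f_y = 3270 × 400 = 1308000 N = 1308 kN.
From C = T: a = T/(0.85 f'_c b) = 1308000/(0.85 × 46.8 × 315) = 104.38 mm.
M_n = T(d − a/2) = 1308 kN × (785 − 52.19) mm = 958.52 kN·m.

M_n ≈ 959 kN·m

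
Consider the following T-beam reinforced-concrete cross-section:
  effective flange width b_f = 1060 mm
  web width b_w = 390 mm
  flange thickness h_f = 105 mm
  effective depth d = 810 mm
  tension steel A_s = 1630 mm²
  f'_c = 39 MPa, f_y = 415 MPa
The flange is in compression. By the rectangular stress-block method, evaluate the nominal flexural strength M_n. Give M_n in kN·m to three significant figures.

M_n ≈ 541 kN·m

Tension: T = A_s f_y = 1630 × 415 = 676450 N.
Try a within the flange: a = T/(0.85 f'_c b_f) = 676450/(0.85 × 39 × 1060) = 19.25 mm.
Since a = 19.25 ≤ h_f = 105 mm, the stress block lies entirely in the flange; analyse as a rectangular beam of width b_f.
M_n = T(d − a/2) = 676450 × (810 − 9.625) = 541.41 × 10⁶ N·mm.
M_n = 541.41 kN·m.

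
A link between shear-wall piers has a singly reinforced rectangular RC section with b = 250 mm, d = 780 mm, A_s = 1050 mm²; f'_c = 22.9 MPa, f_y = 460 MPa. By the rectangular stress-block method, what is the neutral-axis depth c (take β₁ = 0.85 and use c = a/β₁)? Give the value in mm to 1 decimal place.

c ≈ 116.8 mm

T = A_s f_y = 1050 × 460 = 483000 N = 483 kN.
Setting C = 0.85 f'_c a b equal to T: a = 483000/(0.85 × 22.9 × 250) = 99.255 mm.
With β₁ = 0.85, c = a/β₁ = 99.255/0.85 = 116.8 mm.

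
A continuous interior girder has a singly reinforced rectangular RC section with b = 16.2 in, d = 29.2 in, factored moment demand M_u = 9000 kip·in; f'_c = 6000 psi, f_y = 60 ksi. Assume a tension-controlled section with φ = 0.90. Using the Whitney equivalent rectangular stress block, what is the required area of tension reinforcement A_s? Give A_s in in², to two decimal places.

M_n = M_u/φ = 9000/0.90 = 10000 kip·in.
From M_n = 0.85 f'_c a b (d − a/2):
a = d − √(d² − 2M_n/(0.85 f'_c b)) = 29.2 − √(29.2² − 2 × 10000/(0.85 × 6 × 16.2)) = 4.490 in.
A_s = 0.85 f'_c a b / f_y = 0.85 × 6 × 4.490 × 16.2 / 60 = 6.183 in².

A_s ≈ 6.18 in²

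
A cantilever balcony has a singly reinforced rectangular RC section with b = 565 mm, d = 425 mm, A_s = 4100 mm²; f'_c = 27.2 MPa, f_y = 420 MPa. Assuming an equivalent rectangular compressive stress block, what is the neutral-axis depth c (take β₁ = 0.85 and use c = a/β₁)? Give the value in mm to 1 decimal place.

T = A_s f_y = 4100 × 420 = 1722000 N = 1722 kN.
Setting C = 0.85 f'_c a b equal to T: a = 1722000/(0.85 × 27.2 × 565) = 131.825 mm.
With β₁ = 0.85, c = a/β₁ = 131.825/0.85 = 155.1 mm.

c ≈ 155.1 mm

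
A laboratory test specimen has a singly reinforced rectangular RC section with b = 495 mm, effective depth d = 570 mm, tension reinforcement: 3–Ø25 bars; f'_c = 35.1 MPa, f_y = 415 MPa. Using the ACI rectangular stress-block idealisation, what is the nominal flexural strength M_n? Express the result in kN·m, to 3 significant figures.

A_s = 3 × 491 = 1473 mm².
T = A_s f_y = 1473 × 415 = 611295 N = 611.295 kN.
From C = T: a = T/(0.85 f'_c b) = 611295/(0.85 × 35.1 × 495) = 41.39 mm.
M_n = T(d − a/2) = 611.295 kN × (570 − 20.695) mm = 335.79 kN·m.

M_n ≈ 336 kN·m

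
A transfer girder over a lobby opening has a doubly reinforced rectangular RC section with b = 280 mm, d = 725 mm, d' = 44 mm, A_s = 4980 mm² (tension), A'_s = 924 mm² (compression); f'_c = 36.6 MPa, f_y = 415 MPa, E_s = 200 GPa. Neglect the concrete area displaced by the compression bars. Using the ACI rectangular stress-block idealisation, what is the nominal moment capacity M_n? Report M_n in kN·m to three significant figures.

M_n ≈ 1320 kN·m

Assume both tension and compression steel yield.
Net tension couple steel: A_s − A'_s = 4056 mm².
a = (A_s − A'_s) f_y / (0.85 f'_c b) = 1683240/(0.85 × 36.6 × 280) = 193.24 mm.
c = a/β₁ = 193.24/0.789 = 244.92 mm; ε'_s = 0.003(c − d')/c = 0.0025 ≥ f_y/E_s = 0.0021, so compression steel does yield.
M_n = (A_s − A'_s) f_y (d − a/2) + A'_s f_y (d − d') = [1683240 × (725 − 96.62) + 383460 × (725 − 44)] × 10⁻⁶ = 1057.71 + 261.14 = 1318.85 kN·m.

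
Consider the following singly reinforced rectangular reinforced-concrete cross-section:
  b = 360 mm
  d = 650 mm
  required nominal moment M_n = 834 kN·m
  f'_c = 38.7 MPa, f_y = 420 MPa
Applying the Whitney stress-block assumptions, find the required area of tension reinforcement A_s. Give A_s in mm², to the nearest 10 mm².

A_s ≈ 3360 mm²

With M_n = 0.85 f'_c a b (d − a/2), solve the quadratic for a:
a = d − √(d² − 2M_n/(0.85 f'_c b)) = 650 − √(650² − 2 × 834×10⁶/(0.85 × 38.7 × 360)) = 119.30 mm.
A_s = 0.85 f'_c a b / f_y = 0.85 × 38.7 × 119.30 × 360 / 420 = 3363.7 mm².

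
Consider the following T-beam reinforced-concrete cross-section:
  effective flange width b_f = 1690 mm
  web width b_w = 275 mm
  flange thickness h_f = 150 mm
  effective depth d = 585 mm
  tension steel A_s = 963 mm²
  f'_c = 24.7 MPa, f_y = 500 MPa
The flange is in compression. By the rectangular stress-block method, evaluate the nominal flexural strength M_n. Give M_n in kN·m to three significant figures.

Tension: T = A_s f_y = 963 × 500 = 481500 N.
Try a within the flange: a = T/(0.85 f'_c b_f) = 481500/(0.85 × 24.7 × 1690) = 13.57 mm.
Since a = 13.57 ≤ h_f = 150 mm, the stress block lies entirely in the flange; analyse as a rectangular beam of width b_f.
M_n = T(d − a/2) = 481500 × (585 − 6.785) = 278.41 × 10⁶ N·mm.
M_n = 278.41 kN·m.

M_n ≈ 278 kN·m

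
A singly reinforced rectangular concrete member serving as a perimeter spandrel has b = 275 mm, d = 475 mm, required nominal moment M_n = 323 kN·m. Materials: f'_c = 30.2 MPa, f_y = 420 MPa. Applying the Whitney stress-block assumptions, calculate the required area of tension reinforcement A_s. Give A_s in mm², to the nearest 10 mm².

With M_n = 0.85 f'_c a b (d − a/2), solve the quadratic for a:
a = d − √(d² − 2M_n/(0.85 f'_c b)) = 475 − √(475² − 2 × 323×10⁶/(0.85 × 30.2 × 275)) = 108.78 mm.
A_s = 0.85 f'_c a b / f_y = 0.85 × 30.2 × 108.78 × 275 / 420 = 1828.3 mm².

A_s ≈ 1830 mm²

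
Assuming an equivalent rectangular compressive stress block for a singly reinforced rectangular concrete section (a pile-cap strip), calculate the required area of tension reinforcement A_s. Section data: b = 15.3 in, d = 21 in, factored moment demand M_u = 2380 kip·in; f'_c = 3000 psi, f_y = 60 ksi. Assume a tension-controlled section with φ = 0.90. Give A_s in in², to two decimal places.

M_n = M_u/φ = 2380/0.90 = 2644.44 kip·in.
From M_n = 0.85 f'_c a b (d − a/2):
a = d − √(d² − 2M_n/(0.85 f'_c b)) = 21 − √(21² − 2 × 2644.44/(0.85 × 3 × 15.3)) = 3.523 in.
A_s = 0.85 f'_c a b / f_y = 0.85 × 3 × 3.523 × 15.3 / 60 = 2.291 in².

A_s ≈ 2.29 in²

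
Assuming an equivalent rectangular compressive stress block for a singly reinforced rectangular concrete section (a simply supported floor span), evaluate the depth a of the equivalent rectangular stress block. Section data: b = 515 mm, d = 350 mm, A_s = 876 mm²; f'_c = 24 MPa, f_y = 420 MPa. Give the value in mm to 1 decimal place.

a ≈ 35.0 mm

T = A_s f_y = 876 × 420 = 367920 N = 367.92 kN.
Setting C = 0.85 f'_c a b equal to T: a = 367920/(0.85 × 24 × 515) = 35.0 mm.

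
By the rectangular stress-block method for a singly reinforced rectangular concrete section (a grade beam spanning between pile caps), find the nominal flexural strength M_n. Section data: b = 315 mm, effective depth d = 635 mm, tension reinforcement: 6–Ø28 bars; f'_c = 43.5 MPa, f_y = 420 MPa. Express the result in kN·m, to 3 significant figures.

M_n ≈ 882 kN·m

A_s = 6 × 616 = 3696 mm².
T = A_s f_y = 3696 × 420 = 1552320 N = 1552.32 kN.
From C = T: a = T/(0.85 f'_c b) = 1552320/(0.85 × 43.5 × 315) = 133.28 mm.
M_n = T(d − a/2) = 1552.32 kN × (635 − 66.64) mm = 882.28 kN·m.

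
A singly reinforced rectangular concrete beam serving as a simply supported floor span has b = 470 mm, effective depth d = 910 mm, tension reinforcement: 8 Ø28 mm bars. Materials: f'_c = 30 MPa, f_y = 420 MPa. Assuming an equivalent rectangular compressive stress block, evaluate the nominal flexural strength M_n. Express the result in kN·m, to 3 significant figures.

M_n ≈ 1700 kN·m

A_s = 8 × 616 = 4928 mm².
T = A_s f_y = 4928 × 420 = 2069760 N = 2069.76 kN.
From C = T: a = T/(0.85 f'_c b) = 2069760/(0.85 × 30 × 470) = 172.70 mm.
M_n = T(d − a/2) = 2069.76 kN × (910 − 86.35) mm = 1704.76 kN·m.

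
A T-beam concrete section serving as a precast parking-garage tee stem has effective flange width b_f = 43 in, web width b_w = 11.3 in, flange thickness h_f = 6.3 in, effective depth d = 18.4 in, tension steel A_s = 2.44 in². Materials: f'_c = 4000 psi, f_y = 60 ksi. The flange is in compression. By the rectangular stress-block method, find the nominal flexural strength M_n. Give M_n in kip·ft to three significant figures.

Tension: T = A_s f_y = 2.44 × 60 = 146.4 kips.
Try a within the flange: a = T/(0.85 f'_c b_f) = 146.4/(0.85 × 4 × 43) = 1.001 in.
Since a = 1.001 ≤ h_f = 6.3 in, the stress block lies entirely in the flange; analyse as a rectangular beam of width b_f.
M_n = T(d − a/2) = 146.4 × (18.4 − 0.5005) = 2620.5 kip·in.
M_n = 2620.5/12 = 218.38 kip·ft.

M_n ≈ 218 kip·ft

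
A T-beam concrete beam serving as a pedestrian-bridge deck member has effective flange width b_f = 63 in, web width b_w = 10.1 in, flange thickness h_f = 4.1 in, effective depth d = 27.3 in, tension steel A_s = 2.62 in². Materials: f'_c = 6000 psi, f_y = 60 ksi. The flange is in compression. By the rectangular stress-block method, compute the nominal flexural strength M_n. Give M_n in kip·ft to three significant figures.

M_n ≈ 354 kip·ft

Tension: T = A_s f_y = 2.62 × 60 = 157.2 kips.
Try a within the flange: a = T/(0.85 f'_c b_f) = 157.2/(0.85 × 6 × 63) = 0.489 in.
Since a = 0.489 ≤ h_f = 4.1 in, the stress block lies entirely in the flange; analyse as a rectangular beam of width b_f.
M_n = T(d − a/2) = 157.2 × (27.3 − 0.2445) = 4253.1 kip·in.
M_n = 4253.1/12 = 354.43 kip·ft.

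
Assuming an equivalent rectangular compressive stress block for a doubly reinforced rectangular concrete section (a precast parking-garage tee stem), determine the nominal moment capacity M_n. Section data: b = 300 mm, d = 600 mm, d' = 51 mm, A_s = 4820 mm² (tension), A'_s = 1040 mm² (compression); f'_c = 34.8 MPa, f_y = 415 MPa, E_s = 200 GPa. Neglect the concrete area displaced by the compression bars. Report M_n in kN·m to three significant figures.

Assume both tension and compression steel yield.
Net tension couple steel: A_s − A'_s = 3780 mm².
a = (A_s − A'_s) f_y / (0.85 f'_c b) = 1568700/(0.85 × 34.8 × 300) = 176.77 mm.
c = a/β₁ = 176.77/0.801 = 220.69 mm; ε'_s = 0.003(c − d')/c = 0.0023 ≥ f_y/E_s = 0.0021, so compression steel does yield.
M_n = (A_s − A'_s) f_y (d − a/2) + A'_s f_y (d − d') = [1568700 × (600 − 88.385) + 431600 × (600 − 51)] × 10⁻⁶ = 802.57 + 236.95 = 1039.52 kN·m.

M_n ≈ 1040 kN·m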